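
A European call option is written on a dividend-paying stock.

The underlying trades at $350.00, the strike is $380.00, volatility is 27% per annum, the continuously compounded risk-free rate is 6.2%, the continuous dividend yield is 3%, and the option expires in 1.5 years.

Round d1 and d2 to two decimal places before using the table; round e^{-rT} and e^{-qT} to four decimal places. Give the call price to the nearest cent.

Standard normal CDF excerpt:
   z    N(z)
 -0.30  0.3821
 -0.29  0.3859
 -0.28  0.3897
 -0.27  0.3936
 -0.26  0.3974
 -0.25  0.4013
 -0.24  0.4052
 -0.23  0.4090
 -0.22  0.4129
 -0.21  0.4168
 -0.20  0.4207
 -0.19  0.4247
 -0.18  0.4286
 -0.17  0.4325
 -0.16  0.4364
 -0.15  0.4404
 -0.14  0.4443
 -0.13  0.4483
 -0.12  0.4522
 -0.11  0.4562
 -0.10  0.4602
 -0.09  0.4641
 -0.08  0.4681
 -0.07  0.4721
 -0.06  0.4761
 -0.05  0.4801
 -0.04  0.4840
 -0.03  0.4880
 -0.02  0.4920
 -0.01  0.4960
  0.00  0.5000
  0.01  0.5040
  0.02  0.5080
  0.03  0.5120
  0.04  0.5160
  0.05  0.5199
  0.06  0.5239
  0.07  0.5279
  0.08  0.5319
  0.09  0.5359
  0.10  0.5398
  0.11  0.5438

σ√T = 0.27 × 1.2247 = 0.3307
d₁ = [ln(350/380) + (0.062 − 0.03 + ½·0.27²)·1.5] / (σ√T) = (-0.0822 + 0.1027) / 0.3307 = 0.0618 → 0.06
d₂ = 0.0618 − 0.3307 = -0.2689 → -0.27
exp(−qT) = exp(−0.03·1.5) = 0.9560;  exp(−rT) = exp(−0.062·1.5) = 0.9112
N(d₁) = N(0.06) = 0.5239;  N(d₂) = N(-0.27) = 0.3936
C = 350·0.9560·0.5239 − 380·0.9112·0.3936 = 175.2969 − 136.2864 = 39.0106

$39.01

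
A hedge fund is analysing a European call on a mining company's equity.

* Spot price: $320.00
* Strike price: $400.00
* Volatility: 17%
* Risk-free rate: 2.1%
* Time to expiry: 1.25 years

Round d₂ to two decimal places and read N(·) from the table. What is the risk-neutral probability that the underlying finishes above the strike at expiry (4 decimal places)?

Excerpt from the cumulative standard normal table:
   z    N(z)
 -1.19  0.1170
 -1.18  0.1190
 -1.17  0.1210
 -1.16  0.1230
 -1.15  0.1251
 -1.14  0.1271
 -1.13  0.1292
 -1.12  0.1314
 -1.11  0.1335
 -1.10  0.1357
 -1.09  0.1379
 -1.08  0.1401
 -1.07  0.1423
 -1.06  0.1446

σ√T = 0.17 × 1.1180 = 0.1901
d₁ = [ln(320/400) + (0.021 + 0.17²/2)·1.25] / 0.1901 = [-0.2231 + 0.0443] / 0.1901 = -0.9409 → -0.94
d₂ = d₁ − σ√T = -0.9409 − 0.1901 = -1.1310 → -1.13
Risk-neutral Pr[S_T > K] = N(d₂) = N(-1.13) = 0.1292

0.1292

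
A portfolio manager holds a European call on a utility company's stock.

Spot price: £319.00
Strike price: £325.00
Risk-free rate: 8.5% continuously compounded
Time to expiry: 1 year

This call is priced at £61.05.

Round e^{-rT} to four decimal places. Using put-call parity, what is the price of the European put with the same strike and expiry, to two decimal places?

£40.56

exp(−rT) = exp(−0.085·1) = 0.9185
Put-call parity: C − P = S − K·e^(−rT) = 319 − 325·0.9185 = 319 − 298.5125 = 20.4875
P = C − (C − P) = 61.05 − (20.4875) = 40.5625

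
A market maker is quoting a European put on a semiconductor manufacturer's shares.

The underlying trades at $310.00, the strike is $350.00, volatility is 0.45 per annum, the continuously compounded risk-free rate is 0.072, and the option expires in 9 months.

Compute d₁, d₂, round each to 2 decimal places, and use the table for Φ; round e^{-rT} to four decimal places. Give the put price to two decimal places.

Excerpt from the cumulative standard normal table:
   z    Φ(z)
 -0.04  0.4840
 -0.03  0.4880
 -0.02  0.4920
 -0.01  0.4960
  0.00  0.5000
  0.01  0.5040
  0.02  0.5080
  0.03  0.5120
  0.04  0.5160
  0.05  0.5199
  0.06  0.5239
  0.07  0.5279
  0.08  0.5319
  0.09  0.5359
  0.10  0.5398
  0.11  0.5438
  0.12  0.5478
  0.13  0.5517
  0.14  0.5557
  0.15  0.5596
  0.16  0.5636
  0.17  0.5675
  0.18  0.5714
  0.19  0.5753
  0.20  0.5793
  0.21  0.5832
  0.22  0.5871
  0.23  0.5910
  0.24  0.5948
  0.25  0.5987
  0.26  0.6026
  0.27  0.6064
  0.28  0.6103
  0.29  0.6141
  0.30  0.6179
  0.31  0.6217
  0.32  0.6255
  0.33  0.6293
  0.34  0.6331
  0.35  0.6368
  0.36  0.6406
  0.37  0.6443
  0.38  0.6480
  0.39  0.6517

$61.12

σ√T = 0.45·√0.75 = 0.3897
d₁ = [ln(310/350) + (0.072 + 0.45²/2)·0.75] / 0.3897 = [-0.1214 + 0.1299] / 0.3897 = 0.0220 which rounds to 0.02
d₂ = d₁ − σ√T = 0.0220 − 0.3897 = -0.3677 which rounds to -0.37
exp(−rT) = exp(−0.072·0.75) = 0.9474
N(−d₂) = N(0.37) = 0.6443;  N(−d₁) = N(-0.02) = 0.4920
P = 350·0.9474·0.6443 − 310·0.4920 = 213.6434 − 152.5200 = 61.1234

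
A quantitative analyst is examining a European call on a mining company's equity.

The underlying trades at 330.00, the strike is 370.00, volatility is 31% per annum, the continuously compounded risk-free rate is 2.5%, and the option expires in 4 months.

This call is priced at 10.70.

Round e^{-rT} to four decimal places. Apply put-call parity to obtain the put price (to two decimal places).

e^(−rT) = e^(−0.025·0.3333) = 0.9917
Put-call parity: C − P = S − K·e^(−rT) = 330 − 370·0.9917 = 330 − 366.9290 = -36.9290
P = C − (C − P) = 10.70 − (-36.9290) = 47.6290

47.63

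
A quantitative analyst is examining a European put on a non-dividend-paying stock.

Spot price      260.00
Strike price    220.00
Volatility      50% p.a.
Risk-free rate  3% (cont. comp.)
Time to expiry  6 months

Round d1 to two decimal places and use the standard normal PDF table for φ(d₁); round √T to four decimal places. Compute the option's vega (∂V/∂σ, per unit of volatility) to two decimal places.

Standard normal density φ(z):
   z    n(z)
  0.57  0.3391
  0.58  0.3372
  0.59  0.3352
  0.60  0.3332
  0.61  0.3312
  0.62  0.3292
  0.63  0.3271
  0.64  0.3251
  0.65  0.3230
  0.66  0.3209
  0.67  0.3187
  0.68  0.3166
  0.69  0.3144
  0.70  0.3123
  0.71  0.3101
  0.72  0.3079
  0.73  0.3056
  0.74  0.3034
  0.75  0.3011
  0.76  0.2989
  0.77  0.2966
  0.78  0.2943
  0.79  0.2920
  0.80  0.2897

57.80

σ√T = 0.5·√0.5 = 0.3536
d₁ = [ln(260/220) + (0.03 + ½·0.5²)·0.5] / (σ√T) = (0.1671 + 0.0775) / 0.3536 = 0.6917 ≈ 0.69
√T = √0.5 = 0.7071
φ(d₁) = φ(0.69) = 0.3144
vega = S·φ(d₁)·√T = 260·0.3144·0.7071 = 57.8012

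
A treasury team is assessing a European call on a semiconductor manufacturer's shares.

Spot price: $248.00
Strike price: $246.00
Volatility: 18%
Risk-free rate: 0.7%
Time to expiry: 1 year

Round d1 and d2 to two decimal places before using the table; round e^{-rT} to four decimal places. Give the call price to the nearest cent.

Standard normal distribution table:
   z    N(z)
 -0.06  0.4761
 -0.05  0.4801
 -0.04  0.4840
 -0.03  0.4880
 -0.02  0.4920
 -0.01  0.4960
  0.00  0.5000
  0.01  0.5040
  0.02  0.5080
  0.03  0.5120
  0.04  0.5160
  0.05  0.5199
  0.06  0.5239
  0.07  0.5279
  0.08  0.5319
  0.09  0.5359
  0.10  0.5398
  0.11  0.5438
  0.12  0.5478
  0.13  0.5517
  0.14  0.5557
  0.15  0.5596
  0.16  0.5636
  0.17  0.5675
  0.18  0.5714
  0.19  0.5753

$19.58

σ√T = 0.18·√1 = 0.1800
d₁ = [ln(248/246) + (0.007 + 0.18²/2)·1] / 0.1800 = [0.0081 + 0.0232] / 0.1800 = 0.1739 ⇒ 0.17
d₂ = d₁ − σ√T = 0.1739 − 0.1800 = -0.0061 ⇒ -0.01
exp(−rT) = exp(−0.007·1) = 0.9930
N(d₁) = N(0.17) = 0.5675;  N(d₂) = N(-0.01) = 0.4960
C = 248·0.5675 − 246·0.9930·0.4960 = 140.7400 − 121.1619 = 19.5781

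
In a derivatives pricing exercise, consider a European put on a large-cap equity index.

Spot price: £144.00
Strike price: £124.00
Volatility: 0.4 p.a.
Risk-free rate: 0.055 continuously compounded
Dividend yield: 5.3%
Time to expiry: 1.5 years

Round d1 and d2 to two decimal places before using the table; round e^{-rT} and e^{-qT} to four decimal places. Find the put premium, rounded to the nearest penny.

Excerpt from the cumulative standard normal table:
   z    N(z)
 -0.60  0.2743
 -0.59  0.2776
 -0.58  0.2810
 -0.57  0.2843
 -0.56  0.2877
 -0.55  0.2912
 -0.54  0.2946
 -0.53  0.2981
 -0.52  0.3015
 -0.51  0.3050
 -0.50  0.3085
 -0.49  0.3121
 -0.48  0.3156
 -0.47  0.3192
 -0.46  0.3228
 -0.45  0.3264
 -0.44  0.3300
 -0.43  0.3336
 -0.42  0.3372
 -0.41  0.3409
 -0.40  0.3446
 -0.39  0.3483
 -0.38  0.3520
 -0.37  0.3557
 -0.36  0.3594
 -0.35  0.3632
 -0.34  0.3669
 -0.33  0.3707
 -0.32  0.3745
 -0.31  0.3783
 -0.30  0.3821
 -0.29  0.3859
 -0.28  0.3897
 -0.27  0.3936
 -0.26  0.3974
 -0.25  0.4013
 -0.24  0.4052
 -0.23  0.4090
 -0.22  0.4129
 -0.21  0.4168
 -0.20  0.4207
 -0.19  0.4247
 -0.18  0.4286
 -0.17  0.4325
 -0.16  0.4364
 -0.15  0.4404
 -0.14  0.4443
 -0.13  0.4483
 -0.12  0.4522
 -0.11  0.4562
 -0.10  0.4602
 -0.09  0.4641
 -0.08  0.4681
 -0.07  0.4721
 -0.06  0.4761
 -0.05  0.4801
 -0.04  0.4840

£15.64

σ√T = 0.4 × 1.2247 = 0.4899
d₁ = [ln(144/124) + (0.055 − 0.053 + 0.4²/2)·1.5] / 0.4899 = [0.1495 + 0.1230] / 0.4899 = 0.5563 ⇒ 0.56
d₂ = d₁ − σ√T = 0.5563 − 0.4899 = 0.0664 ⇒ 0.07
e^(−qT) = e^(−0.053·1.5) = 0.9236;  e^(−rT) = e^(−0.055·1.5) = 0.9208
P = 124·0.9208·N(-0.07) − 144·0.9236·N(-0.56) = 124·0.9208·0.4721 − 144·0.9236·0.2877 = 53.9040 − 38.2636 = 15.6404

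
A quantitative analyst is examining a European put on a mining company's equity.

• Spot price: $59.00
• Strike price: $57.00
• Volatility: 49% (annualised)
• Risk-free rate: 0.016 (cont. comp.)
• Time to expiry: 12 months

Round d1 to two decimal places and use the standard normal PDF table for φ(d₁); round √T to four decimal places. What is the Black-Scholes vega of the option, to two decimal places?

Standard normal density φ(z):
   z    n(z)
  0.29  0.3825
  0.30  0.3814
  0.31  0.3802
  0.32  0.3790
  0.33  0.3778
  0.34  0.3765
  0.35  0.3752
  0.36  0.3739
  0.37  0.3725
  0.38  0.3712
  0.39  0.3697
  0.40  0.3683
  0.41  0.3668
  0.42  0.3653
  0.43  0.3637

σ√T = 0.49 × 1.0000 = 0.4900
ln(S/K) + (r + σ²/2)T = ln(59/57) + (0.016 + 0.49²/2)·1 = 0.0345 + 0.1361 = 0.1705
d₁ = 0.1705 / 0.4900 = 0.3480 which rounds to 0.35
√T = √1 = 1.0000
φ(d₁) = φ(0.35) = 0.3752
vega = S·φ(d₁)·√T = 59·0.3752·1.0000 = 22.1368
(Vega is the same for a European call and put with the same parameters.)

22.14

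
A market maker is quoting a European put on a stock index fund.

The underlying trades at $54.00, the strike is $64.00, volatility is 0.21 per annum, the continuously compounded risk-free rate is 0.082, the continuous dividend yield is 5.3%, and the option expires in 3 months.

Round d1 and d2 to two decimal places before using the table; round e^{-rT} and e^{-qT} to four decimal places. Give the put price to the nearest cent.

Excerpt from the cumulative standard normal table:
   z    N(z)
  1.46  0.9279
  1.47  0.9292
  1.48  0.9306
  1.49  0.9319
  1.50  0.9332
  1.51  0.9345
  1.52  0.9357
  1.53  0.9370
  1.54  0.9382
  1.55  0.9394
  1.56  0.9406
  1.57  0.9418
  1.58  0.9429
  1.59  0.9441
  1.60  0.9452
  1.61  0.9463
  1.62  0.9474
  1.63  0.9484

$9.54

T = 0.25;  σ√T = 0.1050
d₁ = [ln(54/64) + (0.082 − 0.053 + ½·0.21²)·0.25] / (σ√T) = (-0.1699 + 0.0128) / 0.1050 = -1.4965 → -1.50
d₂ = -1.4965 − 0.1050 = -1.6015 → -1.60
exp(−qT) = exp(−0.053·0.25) = 0.9868;  exp(−rT) = exp(−0.082·0.25) = 0.9797
N(−d₂) = N(1.60) = 0.9452;  N(−d₁) = N(1.50) = 0.9332
P = 64·0.9797·0.9452 − 54·0.9868·0.9332 = 59.2648 − 49.7276 = 9.5372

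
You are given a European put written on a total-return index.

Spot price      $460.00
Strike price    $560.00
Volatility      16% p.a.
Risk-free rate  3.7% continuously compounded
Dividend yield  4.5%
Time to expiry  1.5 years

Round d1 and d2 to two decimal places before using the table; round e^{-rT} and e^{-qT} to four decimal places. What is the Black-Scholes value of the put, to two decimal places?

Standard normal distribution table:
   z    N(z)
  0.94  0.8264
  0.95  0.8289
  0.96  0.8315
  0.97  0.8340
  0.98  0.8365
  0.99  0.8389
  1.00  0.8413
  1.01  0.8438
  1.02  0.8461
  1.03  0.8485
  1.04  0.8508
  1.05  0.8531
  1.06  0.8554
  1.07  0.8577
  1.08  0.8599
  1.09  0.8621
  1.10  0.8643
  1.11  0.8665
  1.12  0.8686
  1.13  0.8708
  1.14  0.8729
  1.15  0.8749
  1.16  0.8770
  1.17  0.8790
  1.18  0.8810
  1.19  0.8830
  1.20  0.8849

$106.01

σ√T = 0.16·√1.5 = 0.1960
d₁ = [ln(460/560) + (0.037 − 0.045 + ½·0.16²)·1.5] / (σ√T) = (-0.1967 + 0.0072) / 0.1960 = -0.9671 which rounds to -0.97
d₂ = -0.9671 − 0.1960 = -1.1630 which rounds to -1.16
exp(−qT) = exp(−0.045·1.5) = 0.9347;  exp(−rT) = exp(−0.037·1.5) = 0.9460
N(−d₂) = N(1.16) = 0.8770;  N(−d₁) = N(0.97) = 0.8340
P = 560·0.9460·0.8770 − 460·0.9347·0.8340 = 464.5995 − 358.5883 = 106.0112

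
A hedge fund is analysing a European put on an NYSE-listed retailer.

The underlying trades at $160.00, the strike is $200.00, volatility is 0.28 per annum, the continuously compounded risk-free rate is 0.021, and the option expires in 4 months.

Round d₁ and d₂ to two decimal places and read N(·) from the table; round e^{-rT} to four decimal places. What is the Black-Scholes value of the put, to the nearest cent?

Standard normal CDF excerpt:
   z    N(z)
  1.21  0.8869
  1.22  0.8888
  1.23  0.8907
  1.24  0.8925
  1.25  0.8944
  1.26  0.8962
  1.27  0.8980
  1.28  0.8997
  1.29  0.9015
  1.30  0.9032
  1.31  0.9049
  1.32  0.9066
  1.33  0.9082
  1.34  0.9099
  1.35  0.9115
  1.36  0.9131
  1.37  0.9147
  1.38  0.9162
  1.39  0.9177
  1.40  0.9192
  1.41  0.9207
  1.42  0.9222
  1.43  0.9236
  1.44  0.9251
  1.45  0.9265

σ√T = 0.28 × 0.5774 = 0.1617
d₁ = [ln(160/200) + (0.021 + ½·0.28²)·0.3333] / (σ√T) = (-0.2231 + 0.0201) / 0.1617 = -1.2562 ≈ -1.26
d₂ = -1.2562 − 0.1617 = -1.4179 ≈ -1.42
e^(−rT) = e^(−0.021·0.3333) = 0.9930
N(−d₂) = N(1.42) = 0.9222;  N(−d₁) = N(1.26) = 0.8962
P = 200·0.9930·0.9222 − 160·0.8962 = 183.1489 − 143.3920 = 39.7569

$39.76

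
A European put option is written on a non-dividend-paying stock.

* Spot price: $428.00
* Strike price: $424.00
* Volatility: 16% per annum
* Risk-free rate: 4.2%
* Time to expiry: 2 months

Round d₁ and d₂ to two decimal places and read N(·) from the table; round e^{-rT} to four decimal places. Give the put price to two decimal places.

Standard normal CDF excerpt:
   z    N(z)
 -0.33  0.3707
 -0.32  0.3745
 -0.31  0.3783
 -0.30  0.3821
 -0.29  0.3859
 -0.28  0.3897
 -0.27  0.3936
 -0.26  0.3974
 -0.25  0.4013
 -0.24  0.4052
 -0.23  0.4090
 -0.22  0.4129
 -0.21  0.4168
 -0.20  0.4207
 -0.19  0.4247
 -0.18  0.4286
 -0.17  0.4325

T = 0.1667;  σ√T = 0.0653
d₁ = [ln(428/424) + (0.042 + 0.16²/2)·0.1667] / 0.0653 = [0.0094 + 0.0091] / 0.0653 = 0.2836 which rounds to 0.28
d₂ = d₁ − σ√T = 0.2836 − 0.0653 = 0.2183 which rounds to 0.22
e^(−rT) = e^(−0.042·0.1667) = 0.9930
N(−d₂) = N(-0.22) = 0.4129;  N(−d₁) = N(-0.28) = 0.3897
P = 424·0.9930·0.4129 − 428·0.3897 = 173.8441 − 166.7916 = 7.0525

$7.05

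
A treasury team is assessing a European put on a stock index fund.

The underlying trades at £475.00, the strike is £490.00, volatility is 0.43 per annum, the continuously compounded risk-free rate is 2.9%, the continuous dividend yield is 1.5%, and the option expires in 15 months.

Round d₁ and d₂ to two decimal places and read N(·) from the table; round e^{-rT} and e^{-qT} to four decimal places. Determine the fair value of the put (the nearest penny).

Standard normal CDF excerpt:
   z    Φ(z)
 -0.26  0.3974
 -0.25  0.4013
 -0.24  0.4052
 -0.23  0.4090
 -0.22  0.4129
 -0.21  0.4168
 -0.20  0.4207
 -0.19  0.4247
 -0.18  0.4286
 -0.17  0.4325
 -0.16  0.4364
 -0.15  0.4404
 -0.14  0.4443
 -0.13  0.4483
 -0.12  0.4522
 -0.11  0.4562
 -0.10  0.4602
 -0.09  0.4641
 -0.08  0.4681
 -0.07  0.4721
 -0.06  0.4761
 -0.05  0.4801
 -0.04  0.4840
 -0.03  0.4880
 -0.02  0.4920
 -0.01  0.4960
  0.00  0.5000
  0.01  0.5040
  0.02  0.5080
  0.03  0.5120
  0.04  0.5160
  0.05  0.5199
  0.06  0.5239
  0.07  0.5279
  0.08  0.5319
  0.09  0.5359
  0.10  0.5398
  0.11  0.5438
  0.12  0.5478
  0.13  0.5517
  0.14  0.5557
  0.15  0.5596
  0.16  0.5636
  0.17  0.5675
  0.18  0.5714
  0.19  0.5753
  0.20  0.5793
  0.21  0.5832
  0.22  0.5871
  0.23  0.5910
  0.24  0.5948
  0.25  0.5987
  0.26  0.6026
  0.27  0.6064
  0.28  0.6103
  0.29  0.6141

£92.26

σ√T = 0.43·√1.25 = 0.4808
d₁ = [ln(475/490) + (0.029 − 0.015 + ½·0.43²)·1.25] / (σ√T) = (-0.0311 + 0.1331) / 0.4808 = 0.2121 which rounds to 0.21
d₂ = 0.2121 − 0.4808 = -0.2686 which rounds to -0.27
e^(−qT) = e^(−0.015·1.25) = 0.9814;  e^(−rT) = e^(−0.029·1.25) = 0.9644
P = 490·0.9644·N(0.27) − 475·0.9814·N(-0.21) = 490·0.9644·0.6064 − 475·0.9814·0.4168 = 286.5580 − 194.2976 = 92.2604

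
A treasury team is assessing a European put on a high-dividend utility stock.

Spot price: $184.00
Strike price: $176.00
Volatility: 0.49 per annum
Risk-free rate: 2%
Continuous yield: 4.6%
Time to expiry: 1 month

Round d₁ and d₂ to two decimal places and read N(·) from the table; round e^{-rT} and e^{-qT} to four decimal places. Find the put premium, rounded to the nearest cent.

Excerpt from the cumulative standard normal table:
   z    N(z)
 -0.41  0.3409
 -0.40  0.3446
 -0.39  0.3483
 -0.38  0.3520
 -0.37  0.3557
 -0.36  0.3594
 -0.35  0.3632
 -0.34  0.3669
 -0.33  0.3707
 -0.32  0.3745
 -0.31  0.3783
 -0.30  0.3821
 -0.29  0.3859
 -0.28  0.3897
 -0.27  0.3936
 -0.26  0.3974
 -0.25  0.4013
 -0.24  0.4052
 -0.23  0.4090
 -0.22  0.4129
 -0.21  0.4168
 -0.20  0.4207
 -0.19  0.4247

T = 0.08333;  σ√T = 0.1415
ln(S/K) + (r − q + σ²/2)T = ln(184/176) + (0.02 − 0.046 + 0.49²/2)·0.08333 = 0.0445 + 0.0078 = 0.0523
d₁ = 0.0523 / 0.1415 = 0.3697 which rounds to 0.37
d₂ = d₁ − σ√T = 0.3697 − 0.1415 = 0.2282 which rounds to 0.23
exp(−qT) = exp(−0.046·0.08333) = 0.9962;  exp(−rT) = exp(−0.02·0.08333) = 0.9983
N(−d₂) = N(-0.23) = 0.4090;  N(−d₁) = N(-0.37) = 0.3557
P = 176·0.9983·0.4090 − 184·0.9962·0.3557 = 71.8616 − 65.2001 = 6.6615

$6.66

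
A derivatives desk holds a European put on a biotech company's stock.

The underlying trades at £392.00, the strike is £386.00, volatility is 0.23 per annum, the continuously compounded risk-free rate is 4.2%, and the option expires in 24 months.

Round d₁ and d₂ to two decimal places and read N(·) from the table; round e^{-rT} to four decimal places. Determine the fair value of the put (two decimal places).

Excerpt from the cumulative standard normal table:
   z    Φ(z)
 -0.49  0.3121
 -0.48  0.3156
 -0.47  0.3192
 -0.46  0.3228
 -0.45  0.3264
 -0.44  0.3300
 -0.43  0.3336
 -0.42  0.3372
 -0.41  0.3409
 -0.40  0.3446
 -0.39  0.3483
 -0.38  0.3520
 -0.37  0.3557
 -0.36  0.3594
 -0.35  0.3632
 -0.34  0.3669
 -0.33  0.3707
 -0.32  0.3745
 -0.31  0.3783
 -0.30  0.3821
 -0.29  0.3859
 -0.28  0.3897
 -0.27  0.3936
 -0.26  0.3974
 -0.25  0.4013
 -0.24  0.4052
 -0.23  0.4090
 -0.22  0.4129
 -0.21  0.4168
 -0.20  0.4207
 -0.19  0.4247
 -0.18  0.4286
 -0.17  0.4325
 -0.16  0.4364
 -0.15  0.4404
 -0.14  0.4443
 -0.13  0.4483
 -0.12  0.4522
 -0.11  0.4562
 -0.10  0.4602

£32.55

σ√T = 0.23 × 1.4142 = 0.3253
d₁ = [ln(392/386) + (0.042 + 0.23²/2)·2] / 0.3253 = [0.0154 + 0.1369] / 0.3253 = 0.4683 which rounds to 0.47
d₂ = d₁ − σ√T = 0.4683 − 0.3253 = 0.1430 which rounds to 0.14
exp(−rT) = exp(−0.042·2) = 0.9194
P = 386·0.9194·N(-0.14) − 392·N(-0.47) = 386·0.9194·0.4443 − 392·0.3192 = 157.6769 − 125.1264 = 32.5505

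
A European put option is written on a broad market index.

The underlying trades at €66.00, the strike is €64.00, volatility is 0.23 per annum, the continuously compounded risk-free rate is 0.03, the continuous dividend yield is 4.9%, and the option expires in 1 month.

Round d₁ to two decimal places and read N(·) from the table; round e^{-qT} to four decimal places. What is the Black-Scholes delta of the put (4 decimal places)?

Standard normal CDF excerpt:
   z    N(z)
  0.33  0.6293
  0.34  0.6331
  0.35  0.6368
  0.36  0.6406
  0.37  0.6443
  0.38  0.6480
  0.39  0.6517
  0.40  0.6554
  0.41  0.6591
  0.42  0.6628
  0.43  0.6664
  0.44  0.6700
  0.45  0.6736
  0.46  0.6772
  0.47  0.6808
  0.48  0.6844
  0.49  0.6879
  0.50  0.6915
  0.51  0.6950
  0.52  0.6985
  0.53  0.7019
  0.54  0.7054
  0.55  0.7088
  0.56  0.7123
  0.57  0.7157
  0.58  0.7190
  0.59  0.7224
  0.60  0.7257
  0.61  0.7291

T = 0.08333;  σ√T = 0.0664
d₁ = [ln(66/64) + (0.03 − 0.049 + 0.23²/2)·0.08333] / 0.0664 = [0.0308 + 0.0006] / 0.0664 = 0.4728 ≈ 0.47
N(d₁) = N(0.47) = 0.6808
Δ_put = exp(−qT)·(N(d₁) − 1) = 0.9959·(0.6808 − 1) = -0.3179

-0.3179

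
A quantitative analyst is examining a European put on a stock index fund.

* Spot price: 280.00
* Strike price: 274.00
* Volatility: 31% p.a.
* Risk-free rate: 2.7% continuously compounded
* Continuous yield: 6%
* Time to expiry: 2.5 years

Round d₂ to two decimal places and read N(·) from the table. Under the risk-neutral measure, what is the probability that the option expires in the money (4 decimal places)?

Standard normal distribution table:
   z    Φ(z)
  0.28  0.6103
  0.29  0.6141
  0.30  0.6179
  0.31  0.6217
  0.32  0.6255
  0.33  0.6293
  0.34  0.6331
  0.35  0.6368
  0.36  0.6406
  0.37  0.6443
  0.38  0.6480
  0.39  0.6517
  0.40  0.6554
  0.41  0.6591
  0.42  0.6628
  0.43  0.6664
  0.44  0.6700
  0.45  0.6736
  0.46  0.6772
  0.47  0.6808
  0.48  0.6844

σ√T = 0.31·√2.5 = 0.4902
d₁ = [ln(280/274) + (0.027 − 0.06 + ½·0.31²)·2.5] / (σ√T) = (0.0217 + 0.0376) / 0.4902 = 0.1210 → 0.12
d₂ = 0.1210 − 0.4902 = -0.3692 → -0.37
Risk-neutral Pr[S_T < K] = N(−d₂) = N(0.37) = 0.6443

0.6443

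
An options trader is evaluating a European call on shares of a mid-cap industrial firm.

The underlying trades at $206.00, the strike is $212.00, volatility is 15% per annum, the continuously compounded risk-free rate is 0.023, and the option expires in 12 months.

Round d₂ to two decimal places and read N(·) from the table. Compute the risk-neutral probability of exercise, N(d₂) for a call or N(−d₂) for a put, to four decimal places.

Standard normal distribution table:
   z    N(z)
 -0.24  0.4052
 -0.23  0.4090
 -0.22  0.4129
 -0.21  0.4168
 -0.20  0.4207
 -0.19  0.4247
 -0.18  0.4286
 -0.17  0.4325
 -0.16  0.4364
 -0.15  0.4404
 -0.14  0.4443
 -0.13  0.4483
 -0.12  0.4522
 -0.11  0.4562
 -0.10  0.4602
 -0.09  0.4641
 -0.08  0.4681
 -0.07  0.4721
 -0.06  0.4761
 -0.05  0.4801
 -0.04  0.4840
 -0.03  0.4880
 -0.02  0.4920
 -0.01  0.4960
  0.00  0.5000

0.4562

σ√T = 0.15 × 1.0000 = 0.1500
d₁ = [ln(206/212) + (0.023 + 0.15²/2)·1] / 0.1500 = [-0.0287 + 0.0343] / 0.1500 = 0.0369 ≈ 0.04
d₂ = d₁ − σ√T = 0.0369 − 0.1500 = -0.1131 ≈ -0.11
Pr(exercise) under Q = N(d₂) = 0.4562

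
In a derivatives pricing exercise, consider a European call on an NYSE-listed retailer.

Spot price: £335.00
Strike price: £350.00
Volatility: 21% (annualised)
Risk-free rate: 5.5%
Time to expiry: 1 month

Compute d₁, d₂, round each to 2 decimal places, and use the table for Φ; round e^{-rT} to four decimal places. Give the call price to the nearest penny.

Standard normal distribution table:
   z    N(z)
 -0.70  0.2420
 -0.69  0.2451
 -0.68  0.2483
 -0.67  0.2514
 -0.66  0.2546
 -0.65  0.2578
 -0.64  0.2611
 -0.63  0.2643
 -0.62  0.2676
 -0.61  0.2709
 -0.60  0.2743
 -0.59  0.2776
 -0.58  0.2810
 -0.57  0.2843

T = 0.08333;  σ√T = 0.0606
d₁ = [ln(335/350) + (0.055 + 0.21²/2)·0.08333] / 0.0606 = [-0.0438 + 0.0064] / 0.0606 = -0.6166 which rounds to -0.62
d₂ = d₁ − σ√T = -0.6166 − 0.0606 = -0.6773 which rounds to -0.68
e^(−rT) = e^(−0.055·0.08333) = 0.9954
N(d₁) = N(-0.62) = 0.2676;  N(d₂) = N(-0.68) = 0.2483
C = 335·0.2676 − 350·0.9954·0.2483 = 89.6460 − 86.5052 = 3.1408

£3.14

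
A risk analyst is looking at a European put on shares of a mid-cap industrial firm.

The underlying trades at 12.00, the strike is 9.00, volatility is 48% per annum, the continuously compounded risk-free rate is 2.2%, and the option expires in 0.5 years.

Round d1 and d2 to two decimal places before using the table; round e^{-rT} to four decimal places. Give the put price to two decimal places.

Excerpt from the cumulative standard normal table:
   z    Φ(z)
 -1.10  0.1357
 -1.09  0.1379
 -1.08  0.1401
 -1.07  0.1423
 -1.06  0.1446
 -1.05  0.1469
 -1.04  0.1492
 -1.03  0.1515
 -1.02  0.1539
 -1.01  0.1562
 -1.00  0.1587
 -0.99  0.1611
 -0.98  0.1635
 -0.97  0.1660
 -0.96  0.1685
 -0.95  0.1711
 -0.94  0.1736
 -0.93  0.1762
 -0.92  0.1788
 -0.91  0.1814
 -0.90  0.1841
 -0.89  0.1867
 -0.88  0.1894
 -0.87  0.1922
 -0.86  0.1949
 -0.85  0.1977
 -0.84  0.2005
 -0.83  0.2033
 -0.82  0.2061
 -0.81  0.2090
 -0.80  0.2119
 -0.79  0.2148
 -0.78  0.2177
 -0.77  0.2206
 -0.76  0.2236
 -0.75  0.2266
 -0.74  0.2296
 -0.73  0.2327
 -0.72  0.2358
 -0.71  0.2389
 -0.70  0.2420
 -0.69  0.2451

σ√T = 0.48 × 0.7071 = 0.3394
ln(S/K) + (r + σ²/2)T = ln(12/9) + (0.022 + 0.48²/2)·0.5 = 0.2877 + 0.0686 = 0.3563
d₁ = 0.3563 / 0.3394 = 1.0497 → 1.05
d₂ = d₁ − σ√T = 1.0497 − 0.3394 = 0.7103 → 0.71
exp(−rT) = exp(−0.022·0.5) = 0.9891
N(−d₂) = N(-0.71) = 0.2389;  N(−d₁) = N(-1.05) = 0.1469
P = 9·0.9891·0.2389 − 12·0.1469 = 2.1267 − 1.7628 = 0.3639

0.36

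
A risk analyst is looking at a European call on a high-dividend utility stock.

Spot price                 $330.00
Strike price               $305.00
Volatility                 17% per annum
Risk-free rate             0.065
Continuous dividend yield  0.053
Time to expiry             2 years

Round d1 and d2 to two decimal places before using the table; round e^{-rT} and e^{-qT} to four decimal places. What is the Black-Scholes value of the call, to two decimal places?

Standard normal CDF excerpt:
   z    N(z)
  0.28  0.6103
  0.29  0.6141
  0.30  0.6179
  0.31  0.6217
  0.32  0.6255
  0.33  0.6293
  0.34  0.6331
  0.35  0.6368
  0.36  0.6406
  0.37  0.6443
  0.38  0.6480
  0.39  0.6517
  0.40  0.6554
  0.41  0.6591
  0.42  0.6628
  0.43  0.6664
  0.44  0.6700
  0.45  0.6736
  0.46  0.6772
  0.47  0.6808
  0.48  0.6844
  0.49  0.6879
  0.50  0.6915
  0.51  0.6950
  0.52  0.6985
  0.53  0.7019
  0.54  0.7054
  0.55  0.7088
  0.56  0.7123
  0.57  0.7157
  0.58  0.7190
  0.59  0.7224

σ√T = 0.17 × 1.4142 = 0.2404
d₁ = [ln(330/305) + (0.065 − 0.053 + 0.17²/2)·2] / 0.2404 = [0.0788 + 0.0529] / 0.2404 = 0.5477 → 0.55
d₂ = d₁ − σ√T = 0.5477 − 0.2404 = 0.3073 → 0.31
exp(−qT) = exp(−0.053·2) = 0.8994;  exp(−rT) = exp(−0.065·2) = 0.8781
N(d₁) = N(0.55) = 0.7088;  N(d₂) = N(0.31) = 0.6217
C = 330·0.8994·0.7088 − 305·0.8781·0.6217 = 210.3733 − 166.5040 = 43.8693

$43.87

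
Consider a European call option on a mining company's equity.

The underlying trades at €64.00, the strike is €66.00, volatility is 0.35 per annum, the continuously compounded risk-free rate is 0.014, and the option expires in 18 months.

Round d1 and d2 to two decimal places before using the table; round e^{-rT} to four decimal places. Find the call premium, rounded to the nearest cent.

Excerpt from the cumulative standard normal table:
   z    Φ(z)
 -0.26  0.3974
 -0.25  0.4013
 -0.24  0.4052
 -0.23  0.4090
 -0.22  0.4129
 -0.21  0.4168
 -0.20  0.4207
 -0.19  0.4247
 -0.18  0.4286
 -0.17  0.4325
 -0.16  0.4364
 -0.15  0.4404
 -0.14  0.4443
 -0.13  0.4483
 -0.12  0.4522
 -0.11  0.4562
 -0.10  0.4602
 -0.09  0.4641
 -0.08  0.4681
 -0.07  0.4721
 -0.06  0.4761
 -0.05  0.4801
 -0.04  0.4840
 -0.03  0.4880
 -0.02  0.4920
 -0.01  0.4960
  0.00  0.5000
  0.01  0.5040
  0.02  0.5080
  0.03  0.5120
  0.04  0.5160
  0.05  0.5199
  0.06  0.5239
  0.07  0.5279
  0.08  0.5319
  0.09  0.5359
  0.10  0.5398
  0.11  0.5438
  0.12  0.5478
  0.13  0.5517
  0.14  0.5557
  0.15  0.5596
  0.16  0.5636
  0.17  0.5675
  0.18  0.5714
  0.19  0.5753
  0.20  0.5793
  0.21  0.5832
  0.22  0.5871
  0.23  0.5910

€10.63

σ√T = 0.35 × 1.2247 = 0.4287
d₁ = [ln(64/66) + (0.014 + 0.35²/2)·1.5] / 0.4287 = [-0.0308 + 0.1129] / 0.4287 = 0.1915 which rounds to 0.19
d₂ = d₁ − σ√T = 0.1915 − 0.4287 = -0.2371 which rounds to -0.24
e^(−rT) = e^(−0.014·1.5) = 0.9792
C = 64·N(0.19) − 66·0.9792·N(-0.24) = 64·0.5753 − 66·0.9792·0.4052 = 36.8192 − 26.1869 = 10.6323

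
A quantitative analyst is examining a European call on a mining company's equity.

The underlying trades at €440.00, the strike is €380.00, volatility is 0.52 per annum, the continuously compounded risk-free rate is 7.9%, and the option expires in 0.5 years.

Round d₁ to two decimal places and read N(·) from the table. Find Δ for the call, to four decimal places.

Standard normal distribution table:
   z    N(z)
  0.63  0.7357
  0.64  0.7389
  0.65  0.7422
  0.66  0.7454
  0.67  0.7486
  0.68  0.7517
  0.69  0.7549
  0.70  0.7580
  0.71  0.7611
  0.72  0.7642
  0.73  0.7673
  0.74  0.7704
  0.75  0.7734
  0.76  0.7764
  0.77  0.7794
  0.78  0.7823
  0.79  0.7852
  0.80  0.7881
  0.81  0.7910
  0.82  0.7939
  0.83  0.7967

T = 0.5;  σ√T = 0.3677
d₁ = [ln(440/380) + (0.079 + 0.52²/2)·0.5] / 0.3677 = [0.1466 + 0.1071] / 0.3677 = 0.6900 → 0.69
N(d₁) = N(0.69) = 0.7549
Δ_call = N(d₁) = 0.7549

0.7549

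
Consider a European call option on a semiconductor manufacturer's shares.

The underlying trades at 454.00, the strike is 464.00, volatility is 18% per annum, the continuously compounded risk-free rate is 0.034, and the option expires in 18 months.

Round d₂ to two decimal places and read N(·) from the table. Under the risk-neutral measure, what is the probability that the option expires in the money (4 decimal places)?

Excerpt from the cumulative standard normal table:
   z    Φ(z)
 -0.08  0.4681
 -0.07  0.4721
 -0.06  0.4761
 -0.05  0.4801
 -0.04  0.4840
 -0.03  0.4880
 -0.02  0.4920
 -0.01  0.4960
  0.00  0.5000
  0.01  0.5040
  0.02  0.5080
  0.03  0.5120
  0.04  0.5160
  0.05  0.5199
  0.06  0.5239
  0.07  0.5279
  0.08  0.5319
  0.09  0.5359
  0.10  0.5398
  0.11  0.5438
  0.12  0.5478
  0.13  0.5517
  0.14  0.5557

0.5080

T = 1.5;  σ√T = 0.2205
d₁ = [ln(454/464) + (0.034 + ½·0.18²)·1.5] / (σ√T) = (-0.0218 + 0.0753) / 0.2205 = 0.2427 ≈ 0.24
d₂ = 0.2427 − 0.2205 = 0.0223 ≈ 0.02
Pr(exercise) under Q = N(d₂) = 0.5080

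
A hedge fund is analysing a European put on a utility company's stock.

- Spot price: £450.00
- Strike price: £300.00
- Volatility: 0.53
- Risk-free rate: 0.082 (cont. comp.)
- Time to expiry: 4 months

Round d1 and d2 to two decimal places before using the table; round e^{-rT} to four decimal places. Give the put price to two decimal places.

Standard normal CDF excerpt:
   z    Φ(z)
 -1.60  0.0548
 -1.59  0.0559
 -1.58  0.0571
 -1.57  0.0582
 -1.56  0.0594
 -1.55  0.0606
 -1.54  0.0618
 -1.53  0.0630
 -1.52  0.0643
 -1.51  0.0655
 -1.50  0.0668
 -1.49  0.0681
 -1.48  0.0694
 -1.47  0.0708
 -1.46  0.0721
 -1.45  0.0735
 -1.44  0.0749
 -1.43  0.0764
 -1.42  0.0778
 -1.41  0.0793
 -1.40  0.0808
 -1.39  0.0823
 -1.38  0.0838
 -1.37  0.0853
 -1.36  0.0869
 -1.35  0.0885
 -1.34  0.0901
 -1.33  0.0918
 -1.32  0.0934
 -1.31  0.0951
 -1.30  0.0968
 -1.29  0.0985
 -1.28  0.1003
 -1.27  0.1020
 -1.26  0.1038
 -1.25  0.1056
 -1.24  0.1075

£4.11

T = 0.3333;  σ√T = 0.3060
d₁ = [ln(450/300) + (0.082 + 0.53²/2)·0.3333] / 0.3060 = [0.4055 + 0.0742] / 0.3060 = 1.5674 ≈ 1.57
d₂ = d₁ − σ√T = 1.5674 − 0.3060 = 1.2614 ≈ 1.26
exp(−rT) = exp(−0.082·0.3333) = 0.9730
N(−d₂) = N(-1.26) = 0.1038;  N(−d₁) = N(-1.57) = 0.0582
P = 300·0.9730·0.1038 − 450·0.0582 = 30.2992 − 26.1900 = 4.1092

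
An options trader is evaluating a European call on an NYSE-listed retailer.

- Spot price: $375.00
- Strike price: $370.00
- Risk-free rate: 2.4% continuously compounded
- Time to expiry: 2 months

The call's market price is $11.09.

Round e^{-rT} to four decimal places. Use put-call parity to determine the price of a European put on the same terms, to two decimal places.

e^(−rT) = e^(−0.024·0.1667) = 0.9960
Put-call parity: C − P = S − K·e^(−rT) = 375 − 370·0.9960 = 375 − 368.5200 = 6.4800
P = C − (C − P) = 11.09 − (6.4800) = 4.6100

$4.61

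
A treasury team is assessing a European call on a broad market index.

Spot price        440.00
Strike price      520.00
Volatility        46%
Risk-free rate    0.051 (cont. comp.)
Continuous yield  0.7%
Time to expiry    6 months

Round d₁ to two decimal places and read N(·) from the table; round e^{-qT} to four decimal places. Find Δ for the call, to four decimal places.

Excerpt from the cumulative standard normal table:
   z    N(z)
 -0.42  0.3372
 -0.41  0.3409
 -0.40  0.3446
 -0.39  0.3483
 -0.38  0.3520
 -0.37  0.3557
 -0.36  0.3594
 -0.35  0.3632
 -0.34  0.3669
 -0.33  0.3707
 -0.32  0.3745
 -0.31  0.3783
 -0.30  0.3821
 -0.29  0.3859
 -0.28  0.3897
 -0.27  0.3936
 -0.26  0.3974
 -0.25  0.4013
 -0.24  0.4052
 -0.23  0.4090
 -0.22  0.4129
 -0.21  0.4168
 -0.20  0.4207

σ√T = 0.46·√0.5 = 0.3253
d₁ = [ln(440/520) + (0.051 − 0.007 + 0.46²/2)·0.5] / 0.3253 = [-0.1671 + 0.0749] / 0.3253 = -0.2833 → -0.28
N(d₁) = N(-0.28) = 0.3897
Δ_call = e^(−qT)·N(d₁) = 0.9965·0.3897 = 0.3883

0.3883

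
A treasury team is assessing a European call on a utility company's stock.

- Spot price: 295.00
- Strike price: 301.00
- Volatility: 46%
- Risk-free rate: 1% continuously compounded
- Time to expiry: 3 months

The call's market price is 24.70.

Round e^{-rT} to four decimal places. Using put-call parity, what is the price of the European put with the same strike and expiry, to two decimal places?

29.95

exp(−rT) = exp(−0.01·0.25) = 0.9975
Put-call parity: C − P = S − K·e^(−rT) = 295 − 301·0.9975 = 295 − 300.2475 = -5.2475
P = C − (C − P) = 24.70 − (-5.2475) = 29.9475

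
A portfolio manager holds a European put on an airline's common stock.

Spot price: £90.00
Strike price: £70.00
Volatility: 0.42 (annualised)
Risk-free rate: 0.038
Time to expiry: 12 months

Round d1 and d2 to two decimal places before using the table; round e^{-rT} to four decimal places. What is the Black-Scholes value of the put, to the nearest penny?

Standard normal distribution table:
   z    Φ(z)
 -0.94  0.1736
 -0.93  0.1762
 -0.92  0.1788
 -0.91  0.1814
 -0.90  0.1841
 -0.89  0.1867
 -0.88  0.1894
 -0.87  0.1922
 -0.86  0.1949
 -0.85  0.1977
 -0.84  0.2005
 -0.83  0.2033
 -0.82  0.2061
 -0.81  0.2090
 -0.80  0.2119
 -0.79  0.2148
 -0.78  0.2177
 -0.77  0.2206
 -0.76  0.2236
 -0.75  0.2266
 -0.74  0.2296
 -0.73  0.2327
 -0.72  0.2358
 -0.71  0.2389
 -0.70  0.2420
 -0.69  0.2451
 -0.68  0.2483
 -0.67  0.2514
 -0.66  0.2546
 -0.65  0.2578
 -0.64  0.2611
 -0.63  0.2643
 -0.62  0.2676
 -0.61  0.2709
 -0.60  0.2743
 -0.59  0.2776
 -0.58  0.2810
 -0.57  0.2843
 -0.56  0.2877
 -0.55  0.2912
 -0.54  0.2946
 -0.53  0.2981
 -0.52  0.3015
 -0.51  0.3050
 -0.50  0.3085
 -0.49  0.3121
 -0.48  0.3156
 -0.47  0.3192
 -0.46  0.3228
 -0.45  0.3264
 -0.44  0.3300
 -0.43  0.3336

σ√T = 0.42·√1 = 0.4200
d₁ = [ln(90/70) + (0.038 + 0.42²/2)·1] / 0.4200 = [0.2513 + 0.1262] / 0.4200 = 0.8988 ⇒ 0.90
d₂ = d₁ − σ√T = 0.8988 − 0.4200 = 0.4788 ⇒ 0.48
exp(−rT) = exp(−0.038·1) = 0.9627
N(−d₂) = N(-0.48) = 0.3156;  N(−d₁) = N(-0.90) = 0.1841
P = 70·0.9627·0.3156 − 90·0.1841 = 21.2680 − 16.5690 = 4.6990

£4.70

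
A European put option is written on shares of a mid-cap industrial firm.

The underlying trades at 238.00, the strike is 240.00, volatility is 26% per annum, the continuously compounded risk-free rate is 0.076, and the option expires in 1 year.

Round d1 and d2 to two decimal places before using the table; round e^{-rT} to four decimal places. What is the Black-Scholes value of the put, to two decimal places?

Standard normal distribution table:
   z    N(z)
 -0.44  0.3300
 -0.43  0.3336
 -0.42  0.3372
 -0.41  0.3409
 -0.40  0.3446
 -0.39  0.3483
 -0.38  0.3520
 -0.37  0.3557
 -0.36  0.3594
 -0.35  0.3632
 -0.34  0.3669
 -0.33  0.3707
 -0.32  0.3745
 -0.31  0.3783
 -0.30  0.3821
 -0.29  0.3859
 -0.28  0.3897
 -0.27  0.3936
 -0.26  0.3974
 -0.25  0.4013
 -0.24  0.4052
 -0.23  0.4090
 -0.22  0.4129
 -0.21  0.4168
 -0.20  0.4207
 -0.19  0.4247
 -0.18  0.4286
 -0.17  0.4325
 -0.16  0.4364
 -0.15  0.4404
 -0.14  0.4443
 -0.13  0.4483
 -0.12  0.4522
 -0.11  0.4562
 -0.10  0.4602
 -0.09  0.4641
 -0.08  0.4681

16.82

σ√T = 0.26·√1 = 0.2600
ln(S/K) + (r + σ²/2)T = ln(238/240) + (0.076 + 0.26²/2)·1 = -0.0084 + 0.1098 = 0.1014
d₁ = 0.1014 / 0.2600 = 0.3901 which rounds to 0.39
d₂ = d₁ − σ√T = 0.3901 − 0.2600 = 0.1301 which rounds to 0.13
e^(−rT) = e^(−0.076·1) = 0.9268
N(−d₂) = N(-0.13) = 0.4483;  N(−d₁) = N(-0.39) = 0.3483
P = 240·0.9268·0.4483 − 238·0.3483 = 99.7163 − 82.8954 = 16.8209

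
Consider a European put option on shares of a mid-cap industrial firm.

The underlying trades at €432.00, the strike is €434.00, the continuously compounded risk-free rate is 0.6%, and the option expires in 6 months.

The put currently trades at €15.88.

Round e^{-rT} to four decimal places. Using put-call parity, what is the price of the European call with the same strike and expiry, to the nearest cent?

€15.18

exp(−rT) = exp(−0.006·0.5) = 0.9970
Put-call parity: C − P = S − K·e^(−rT) = 432 − 434·0.9970 = 432 − 432.6980 = -0.6980
C = P + (C − P) = 15.88 + (-0.6980) = 15.1820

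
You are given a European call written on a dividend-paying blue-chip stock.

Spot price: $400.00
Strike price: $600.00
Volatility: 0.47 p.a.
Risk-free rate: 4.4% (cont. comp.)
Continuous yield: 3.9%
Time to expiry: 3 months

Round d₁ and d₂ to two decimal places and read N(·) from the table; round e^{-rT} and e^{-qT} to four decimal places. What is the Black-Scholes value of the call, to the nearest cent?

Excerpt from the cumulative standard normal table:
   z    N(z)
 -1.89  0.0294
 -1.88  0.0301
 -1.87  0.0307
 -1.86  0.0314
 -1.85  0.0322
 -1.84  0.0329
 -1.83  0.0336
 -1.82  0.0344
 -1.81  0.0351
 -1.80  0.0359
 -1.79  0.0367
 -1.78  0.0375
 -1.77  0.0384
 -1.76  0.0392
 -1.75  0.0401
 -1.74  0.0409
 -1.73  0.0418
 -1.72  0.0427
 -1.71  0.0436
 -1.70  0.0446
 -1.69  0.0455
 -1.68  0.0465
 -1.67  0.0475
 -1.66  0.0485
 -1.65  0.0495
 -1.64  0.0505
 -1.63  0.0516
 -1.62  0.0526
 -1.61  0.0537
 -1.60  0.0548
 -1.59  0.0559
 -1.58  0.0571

T = 0.25;  σ√T = 0.2350
d₁ = [ln(400/600) + (0.044 − 0.039 + 0.47²/2)·0.25] / 0.2350 = [-0.4055 + 0.0289] / 0.2350 = -1.6026 → -1.60
d₂ = d₁ − σ√T = -1.6026 − 0.2350 = -1.8376 → -1.84
exp(−qT) = exp(−0.039·0.25) = 0.9903;  exp(−rT) = exp(−0.044·0.25) = 0.9891
N(d₁) = N(-1.60) = 0.0548;  N(d₂) = N(-1.84) = 0.0329
C = 400·0.9903·0.0548 − 600·0.9891·0.0329 = 21.7074 − 19.5248 = 2.1825

$2.18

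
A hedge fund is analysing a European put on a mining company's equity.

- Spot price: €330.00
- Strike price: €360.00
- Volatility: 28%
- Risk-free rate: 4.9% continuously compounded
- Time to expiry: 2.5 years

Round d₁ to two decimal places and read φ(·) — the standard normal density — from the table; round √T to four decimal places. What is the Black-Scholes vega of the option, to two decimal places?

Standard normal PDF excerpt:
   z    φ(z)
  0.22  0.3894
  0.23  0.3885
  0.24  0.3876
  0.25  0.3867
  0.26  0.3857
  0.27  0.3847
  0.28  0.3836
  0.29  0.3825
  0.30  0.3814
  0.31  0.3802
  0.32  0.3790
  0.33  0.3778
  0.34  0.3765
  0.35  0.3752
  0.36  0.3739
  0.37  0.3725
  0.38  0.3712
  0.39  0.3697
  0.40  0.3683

199.00

σ√T = 0.28·√2.5 = 0.4427
d₁ = [ln(330/360) + (0.049 + 0.28²/2)·2.5] / 0.4427 = [-0.0870 + 0.2205] / 0.4427 = 0.3015 ⇒ 0.30
√T = √2.5 = 1.5811
φ(d₁) = φ(0.30) = 0.3814
vega = S·φ(d₁)·√T = 330·0.3814·1.5811 = 199.0004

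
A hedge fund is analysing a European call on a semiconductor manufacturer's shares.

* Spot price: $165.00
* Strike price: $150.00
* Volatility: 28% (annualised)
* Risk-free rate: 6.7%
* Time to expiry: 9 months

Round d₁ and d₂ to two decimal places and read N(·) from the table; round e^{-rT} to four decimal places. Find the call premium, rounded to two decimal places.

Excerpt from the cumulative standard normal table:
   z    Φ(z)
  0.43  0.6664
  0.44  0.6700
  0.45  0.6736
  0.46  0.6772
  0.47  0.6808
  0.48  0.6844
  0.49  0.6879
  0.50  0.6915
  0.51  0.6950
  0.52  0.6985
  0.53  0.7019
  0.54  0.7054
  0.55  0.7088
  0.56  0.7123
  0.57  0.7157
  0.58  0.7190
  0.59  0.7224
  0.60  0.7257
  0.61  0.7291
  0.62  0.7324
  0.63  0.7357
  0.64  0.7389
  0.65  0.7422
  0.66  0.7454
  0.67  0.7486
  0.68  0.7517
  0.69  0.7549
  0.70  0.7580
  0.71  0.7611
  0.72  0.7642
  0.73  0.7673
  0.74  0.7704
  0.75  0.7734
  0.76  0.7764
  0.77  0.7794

T = 0.75;  σ√T = 0.2425
ln(S/K) + (r + σ²/2)T = ln(165/150) + (0.067 + 0.28²/2)·0.75 = 0.0953 + 0.0797 = 0.1750
d₁ = 0.1750 / 0.2425 = 0.7215 → 0.72
d₂ = d₁ − σ√T = 0.7215 − 0.2425 = 0.4790 → 0.48
exp(−rT) = exp(−0.067·0.75) = 0.9510
C = 165·N(0.72) − 150·0.9510·N(0.48) = 165·0.7642 − 150·0.9510·0.6844 = 126.0930 − 97.6297 = 28.4633

$28.46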